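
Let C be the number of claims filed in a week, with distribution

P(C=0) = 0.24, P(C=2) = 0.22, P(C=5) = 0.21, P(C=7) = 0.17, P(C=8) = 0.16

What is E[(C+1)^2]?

33.62

E[(C+1)^2] = Σ (c+1)^2·P(C=c)
 = 1·0.24 + 9·0.22 + 36·0.21 + 64·0.17 + 81·0.16
 = 0.24 + 1.98 + 7.56 + 10.88 + 12.96
 = 33.62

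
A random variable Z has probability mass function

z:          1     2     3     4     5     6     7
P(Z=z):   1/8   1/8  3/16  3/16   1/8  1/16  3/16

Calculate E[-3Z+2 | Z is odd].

-10.6

P(Z is odd) = 1/8 + 3/16 + 1/8 + 3/16 = 5/8.
E[-3Z+2 | Z is odd] = [(-1)·1/8 + (-7)·3/16 + (-13)·1/8 + (-19)·3/16] / (5/8)
 = -53/8 / (5/8)
 = -53/5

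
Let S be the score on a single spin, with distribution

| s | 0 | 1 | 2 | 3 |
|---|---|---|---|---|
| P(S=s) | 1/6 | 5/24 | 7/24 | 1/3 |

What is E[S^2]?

E[S^2] = Σ s^2·P(S=s)
 = 0·1/6 + 1·5/24 + 4·7/24 + 9·1/3
 = 0 + 5/24 + 7/6 + 3
 = 35/8

4.375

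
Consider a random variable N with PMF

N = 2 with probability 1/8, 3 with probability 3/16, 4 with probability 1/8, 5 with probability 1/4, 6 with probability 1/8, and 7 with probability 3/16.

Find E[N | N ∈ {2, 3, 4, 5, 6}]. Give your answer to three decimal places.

4.077

P(N ∈ {2, 3, 4, 5, 6}) = 1/8 + 3/16 + 1/8 + 1/4 + 1/8 = 13/16.
E[N | N ∈ {2, 3, 4, 5, 6}] = [2·1/8 + 3·3/16 + 4·1/8 + 5·1/4 + 6·1/8] / (13/16)
 = 53/16 / (13/16)
 = 53/13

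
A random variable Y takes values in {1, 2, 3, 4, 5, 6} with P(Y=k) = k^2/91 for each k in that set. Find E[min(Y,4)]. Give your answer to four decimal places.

3.7802

E[min(Y,4)] = Σ min(y,4)·P(Y=y)
 = 1·1/91 + 2·4/91 + 3·9/91 + 4·16/91 + 4·25/91 + 4·36/91
 = 1/91 + 8/91 + 27/91 + 64/91 + 100/91 + 144/91
 = 344/91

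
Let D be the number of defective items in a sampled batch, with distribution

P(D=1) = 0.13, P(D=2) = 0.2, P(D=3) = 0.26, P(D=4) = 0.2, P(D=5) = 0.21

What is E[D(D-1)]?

E[D(D-1)] = Σ d(d-1)·P(D=d)
 = 0·0.13 + 2·0.2 + 6·0.26 + 12·0.2 + 20·0.21
 = 0 + 0.4 + 1.56 + 2.4 + 4.2
 = 8.56

8.56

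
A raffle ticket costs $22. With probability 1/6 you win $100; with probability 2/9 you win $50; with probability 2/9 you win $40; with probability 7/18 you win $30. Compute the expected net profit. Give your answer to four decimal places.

26.3333

E[payout] = 100·1/6 + 50·2/9 + 40·2/9 + 30·7/18
 = 50/3 + 100/9 + 80/9 + 35/3
 = 145/3
Net = 145/3 - 22 = 79/3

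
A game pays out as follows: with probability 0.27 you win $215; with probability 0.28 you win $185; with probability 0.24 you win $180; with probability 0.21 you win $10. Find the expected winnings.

155.15

E[payout] = 215·0.27 + 185·0.28 + 180·0.24 + 10·0.21
 = 58.05 + 51.8 + 43.2 + 2.1
 = 155.15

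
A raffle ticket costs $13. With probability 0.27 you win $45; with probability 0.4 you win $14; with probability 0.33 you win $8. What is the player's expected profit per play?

E[payout] = 45·0.27 + 14·0.4 + 8·0.33
 = 12.15 + 5.6 + 2.64
 = 20.39
Net = 20.39 - 13 = 7.39

7.39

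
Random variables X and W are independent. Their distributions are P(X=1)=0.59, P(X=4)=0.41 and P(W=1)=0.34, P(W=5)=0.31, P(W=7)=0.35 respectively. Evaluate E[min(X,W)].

1.8118

E[min(X,W)] = Σ_x Σ_w min(x,w) · P(X=x)P(W=w)
 = 1·0.2006 + 1·0.1829 + 1·0.2065 + 1·0.1394 + 4·0.1271 + 4·0.1435
 = 0.2006 + 0.1829 + 0.2065 + 0.1394 + 0.5084 + 0.574
 = 1.8118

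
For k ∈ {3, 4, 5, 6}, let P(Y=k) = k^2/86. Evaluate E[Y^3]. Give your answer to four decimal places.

E[Y^3] = Σ y^3·P(Y=y)
 = 27·9/86 + 64·8/43 + 125·25/86 + 216·18/43
 = 243/86 + 512/43 + 3125/86 + 3888/43
 = 6084/43

141.4884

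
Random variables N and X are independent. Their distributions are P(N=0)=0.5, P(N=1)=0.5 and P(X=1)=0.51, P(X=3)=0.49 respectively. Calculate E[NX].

E[NX] = Σ_n Σ_x nx · P(N=n)P(X=x)
 = 0·0.255 + 0·0.245 + 1·0.255 + 3·0.245
 = 0 + 0 + 0.255 + 0.735
 = 0.99

0.99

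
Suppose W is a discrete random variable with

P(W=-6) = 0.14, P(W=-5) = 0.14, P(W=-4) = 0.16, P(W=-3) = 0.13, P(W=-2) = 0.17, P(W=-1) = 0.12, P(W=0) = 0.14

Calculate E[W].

E[W] = Σ w·P(W=w)
 = (-6)·0.14 + (-5)·0.14 + (-4)·0.16 + (-3)·0.13 + (-2)·0.17 + (-1)·0.12 + 0·0.14
 = (-0.84) + (-0.7) + (-0.64) + (-0.39) + (-0.34) + (-0.12) + 0
 = -3.03

-3.03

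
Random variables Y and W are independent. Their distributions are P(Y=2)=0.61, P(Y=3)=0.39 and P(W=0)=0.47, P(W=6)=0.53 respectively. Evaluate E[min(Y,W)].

1.2667

E[min(Y,W)] = Σ_y Σ_w min(y,w) · P(Y=y)P(W=w)
 = 0·0.2867 + 2·0.3233 + 0·0.1833 + 3·0.2067
 = 0 + 0.6466 + 0 + 0.6201
 = 1.2667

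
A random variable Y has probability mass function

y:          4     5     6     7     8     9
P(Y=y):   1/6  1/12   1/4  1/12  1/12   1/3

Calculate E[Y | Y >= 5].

P(Y >= 5) = 1/12 + 1/4 + 1/12 + 1/12 + 1/3 = 5/6.
E[Y | Y >= 5] = [5·1/12 + 6·1/4 + 7·1/12 + 8·1/12 + 9·1/3] / (5/6)
 = 37/6 / (5/6)
 = 37/5

7.4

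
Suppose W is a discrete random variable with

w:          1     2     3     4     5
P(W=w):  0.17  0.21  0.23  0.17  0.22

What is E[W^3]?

46.44

E[W^3] = Σ w^3·P(W=w)
 = 1·0.17 + 8·0.21 + 27·0.23 + 64·0.17 + 125·0.22
 = 0.17 + 1.68 + 6.21 + 10.88 + 27.5
 = 46.44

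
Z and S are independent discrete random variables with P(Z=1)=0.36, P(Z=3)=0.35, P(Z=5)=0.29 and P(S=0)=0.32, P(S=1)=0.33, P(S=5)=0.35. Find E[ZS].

5.9488

E[ZS] = Σ_z Σ_s zs · P(Z=z)P(S=s)
 = 0·0.1152 + 1·0.1188 + 5·0.126 + 0·0.112 + 3·0.1155 + 15·0.1225 + 0·0.0928 + 5·0.0957 + 25·0.1015
 = 0 + 0.1188 + 0.63 + 0 + 0.3465 + 1.8375 + 0 + 0.4785 + 2.5375
 = 5.9488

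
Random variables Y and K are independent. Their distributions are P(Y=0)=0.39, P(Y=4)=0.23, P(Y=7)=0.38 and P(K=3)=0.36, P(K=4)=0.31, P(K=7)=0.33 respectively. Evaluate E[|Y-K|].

E[|Y-K|] = Σ_y Σ_k |y-k| · P(Y=y)P(K=k)
 = 3·0.1404 + 4·0.1209 + 7·0.1287 + 1·0.0828 + 0·0.0713 + 3·0.0759 + 4·0.1368 + 3·0.1178 + 0·0.1254
 = 0.4212 + 0.4836 + 0.9009 + 0.0828 + 0 + 0.2277 + 0.5472 + 0.3534 + 0
 = 3.0168

3.0168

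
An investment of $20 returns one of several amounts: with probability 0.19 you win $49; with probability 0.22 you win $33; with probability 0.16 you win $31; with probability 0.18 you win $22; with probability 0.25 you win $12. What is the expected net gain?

8.49

E[payout] = 49·0.19 + 33·0.22 + 31·0.16 + 22·0.18 + 12·0.25
 = 9.31 + 7.26 + 4.96 + 3.96 + 3
 = 28.49
Net = 28.49 - 20 = 8.49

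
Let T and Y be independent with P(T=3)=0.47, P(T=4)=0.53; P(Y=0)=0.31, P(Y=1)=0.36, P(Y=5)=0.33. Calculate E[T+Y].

5.54

E[T+Y] = Σ_t Σ_y (t+y) · P(T=t)P(Y=y)
 = 3·0.1457 + 4·0.1692 + 8·0.1551 + 4·0.1643 + 5·0.1908 + 9·0.1749
 = 0.4371 + 0.6768 + 1.2408 + 0.6572 + 0.954 + 1.5741
 = 5.54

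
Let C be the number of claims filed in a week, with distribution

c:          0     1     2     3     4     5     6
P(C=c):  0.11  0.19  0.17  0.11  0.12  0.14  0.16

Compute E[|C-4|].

1.92

E[|C-4|] = Σ |c-4|·P(C=c)
 = 4·0.11 + 3·0.19 + 2·0.17 + 1·0.11 + 0·0.12 + 1·0.14 + 2·0.16
 = 0.44 + 0.57 + 0.34 + 0.11 + 0 + 0.14 + 0.32
 = 1.92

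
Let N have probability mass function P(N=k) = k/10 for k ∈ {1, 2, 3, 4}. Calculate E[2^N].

E[2^N] = Σ 2^n·P(N=n)
 = 2·1/10 + 4·1/5 + 8·3/10 + 16·2/5
 = 1/5 + 4/5 + 12/5 + 32/5
 = 49/5

9.8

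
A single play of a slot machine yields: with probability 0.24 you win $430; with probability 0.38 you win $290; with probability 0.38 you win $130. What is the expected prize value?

262.8

E[payout] = 430·0.24 + 290·0.38 + 130·0.38
 = 103.2 + 110.2 + 49.4
 = 262.8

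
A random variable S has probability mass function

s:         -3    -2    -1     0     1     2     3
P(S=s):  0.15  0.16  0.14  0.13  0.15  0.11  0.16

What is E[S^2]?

E[S^2] = Σ s^2·P(S=s)
 = 9·0.15 + 4·0.16 + 1·0.14 + 0·0.13 + 1·0.15 + 4·0.11 + 9·0.16
 = 1.35 + 0.64 + 0.14 + 0 + 0.15 + 0.44 + 1.44
 = 4.16

4.16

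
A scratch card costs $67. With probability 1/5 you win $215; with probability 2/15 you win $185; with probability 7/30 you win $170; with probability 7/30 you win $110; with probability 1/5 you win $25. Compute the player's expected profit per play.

E[payout] = 215·1/5 + 185·2/15 + 170·7/30 + 110·7/30 + 25·1/5
 = 43 + 74/3 + 119/3 + 77/3 + 5
 = 138
Net = 138 - 67 = 71

71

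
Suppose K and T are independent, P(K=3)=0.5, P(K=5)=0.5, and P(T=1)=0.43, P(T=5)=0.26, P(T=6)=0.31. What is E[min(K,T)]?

E[min(K,T)] = Σ_k Σ_t min(k,t) · P(K=k)P(T=t)
 = 1·0.215 + 3·0.13 + 3·0.155 + 1·0.215 + 5·0.13 + 5·0.155
 = 0.215 + 0.39 + 0.465 + 0.215 + 0.65 + 0.775
 = 2.71

2.71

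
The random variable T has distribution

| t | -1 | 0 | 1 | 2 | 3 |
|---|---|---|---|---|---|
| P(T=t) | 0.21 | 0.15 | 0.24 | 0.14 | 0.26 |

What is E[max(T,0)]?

E[max(T,0)] = Σ max(t,0)·P(T=t)
 = 0·0.21 + 0·0.15 + 1·0.24 + 2·0.14 + 3·0.26
 = 0 + 0 + 0.24 + 0.28 + 0.78
 = 1.3

1.3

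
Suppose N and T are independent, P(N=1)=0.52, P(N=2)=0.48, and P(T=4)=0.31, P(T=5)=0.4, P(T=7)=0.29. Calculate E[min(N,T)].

E[min(N,T)] = Σ_n Σ_t min(n,t) · P(N=n)P(T=t)
 = 1·0.1612 + 1·0.208 + 1·0.1508 + 2·0.1488 + 2·0.192 + 2·0.1392
 = 0.1612 + 0.208 + 0.1508 + 0.2976 + 0.384 + 0.2784
 = 1.48

1.48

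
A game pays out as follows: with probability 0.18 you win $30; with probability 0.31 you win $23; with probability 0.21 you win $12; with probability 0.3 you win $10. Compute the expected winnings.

18.05

E[payout] = 30·0.18 + 23·0.31 + 12·0.21 + 10·0.3
 = 5.4 + 7.13 + 2.52 + 3
 = 18.05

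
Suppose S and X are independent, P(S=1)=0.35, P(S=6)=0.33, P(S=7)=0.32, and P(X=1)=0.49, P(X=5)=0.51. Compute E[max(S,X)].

E[max(S,X)] = Σ_s Σ_x max(s,x) · P(S=s)P(X=x)
 = 1·0.1715 + 5·0.1785 + 6·0.1617 + 6·0.1683 + 7·0.1568 + 7·0.1632
 = 0.1715 + 0.8925 + 0.9702 + 1.0098 + 1.0976 + 1.1424
 = 5.284

5.284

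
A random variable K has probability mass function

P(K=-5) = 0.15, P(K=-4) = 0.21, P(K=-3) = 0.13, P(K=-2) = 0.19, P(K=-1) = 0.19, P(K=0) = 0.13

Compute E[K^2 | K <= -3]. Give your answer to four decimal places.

16.8980

P(K <= -3) = 0.15 + 0.21 + 0.13 = 0.49.
E[K^2 | K <= -3] = [25·0.15 + 16·0.21 + 9·0.13] / 0.49
 = 8.28 / 0.49
 = 828/49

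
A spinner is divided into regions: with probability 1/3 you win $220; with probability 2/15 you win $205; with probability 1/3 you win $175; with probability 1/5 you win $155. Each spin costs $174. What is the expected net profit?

E[payout] = 220·1/3 + 205·2/15 + 175·1/3 + 155·1/5
 = 220/3 + 82/3 + 175/3 + 31
 = 190
Net = 190 - 174 = 16

16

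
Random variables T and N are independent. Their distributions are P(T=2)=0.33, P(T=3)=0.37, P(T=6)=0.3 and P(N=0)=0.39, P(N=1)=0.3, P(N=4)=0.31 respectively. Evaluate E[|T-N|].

E[|T-N|] = Σ_t Σ_n |t-n| · P(T=t)P(N=n)
 = 2·0.1287 + 1·0.099 + 2·0.1023 + 3·0.1443 + 2·0.111 + 1·0.1147 + 6·0.117 + 5·0.09 + 2·0.093
 = 0.2574 + 0.099 + 0.2046 + 0.4329 + 0.222 + 0.1147 + 0.702 + 0.45 + 0.186
 = 2.6686

2.6686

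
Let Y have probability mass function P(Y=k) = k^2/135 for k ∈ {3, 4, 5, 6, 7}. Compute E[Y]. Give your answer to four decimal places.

5.7407

E[Y] = Σ y·P(Y=y)
 = 3·1/15 + 4·16/135 + 5·5/27 + 6·4/15 + 7·49/135
 = 1/5 + 64/135 + 25/27 + 8/5 + 343/135
 = 155/27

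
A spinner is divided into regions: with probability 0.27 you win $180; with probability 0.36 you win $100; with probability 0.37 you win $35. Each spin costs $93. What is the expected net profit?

E[payout] = 180·0.27 + 100·0.36 + 35·0.37
 = 48.6 + 36 + 12.95
 = 97.55
Net = 97.55 - 93 = 4.55

4.55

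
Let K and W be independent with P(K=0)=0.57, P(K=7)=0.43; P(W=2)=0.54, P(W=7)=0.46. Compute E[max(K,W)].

E[max(K,W)] = Σ_k Σ_w max(k,w) · P(K=k)P(W=w)
 = 2·0.3078 + 7·0.2622 + 7·0.2322 + 7·0.1978
 = 0.6156 + 1.8354 + 1.6254 + 1.3846
 = 5.461

5.461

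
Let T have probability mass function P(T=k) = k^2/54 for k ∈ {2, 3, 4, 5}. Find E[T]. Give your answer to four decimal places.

E[T] = Σ t·P(T=t)
 = 2·2/27 + 3·1/6 + 4·8/27 + 5·25/54
 = 4/27 + 1/2 + 32/27 + 125/54
 = 112/27

4.1481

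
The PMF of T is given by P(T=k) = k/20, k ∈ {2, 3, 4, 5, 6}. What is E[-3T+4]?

E[-3T+4] = Σ (-3t+4)·P(T=t)
 = (-2)·1/10 + (-5)·3/20 + (-8)·1/5 + (-11)·1/4 + (-14)·3/10
 = (-1/5) + (-3/4) + (-8/5) + (-11/4) + (-21/5)
 = -19/2

-9.5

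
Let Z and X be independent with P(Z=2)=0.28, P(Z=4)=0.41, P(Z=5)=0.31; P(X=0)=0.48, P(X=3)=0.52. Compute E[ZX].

5.85

E[ZX] = Σ_z Σ_x zx · P(Z=z)P(X=x)
 = 0·0.1344 + 6·0.1456 + 0·0.1968 + 12·0.2132 + 0·0.1488 + 15·0.1612
 = 0 + 0.8736 + 0 + 2.5584 + 0 + 2.418
 = 5.85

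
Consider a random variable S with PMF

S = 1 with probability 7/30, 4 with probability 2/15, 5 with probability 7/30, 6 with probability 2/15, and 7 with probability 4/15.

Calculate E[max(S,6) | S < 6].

6

P(S < 6) = 7/30 + 2/15 + 7/30 = 3/5.
E[max(S,6) | S < 6] = [6·7/30 + 6·2/15 + 6·7/30] / (3/5)
 = 18/5 / (3/5)
 = 6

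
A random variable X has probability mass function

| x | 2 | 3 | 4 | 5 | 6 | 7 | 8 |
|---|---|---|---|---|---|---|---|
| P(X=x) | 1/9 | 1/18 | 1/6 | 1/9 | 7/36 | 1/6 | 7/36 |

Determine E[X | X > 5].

7

P(X > 5) = 7/36 + 1/6 + 7/36 = 5/9.
E[X | X > 5] = [6·7/36 + 7·1/6 + 8·7/36] / (5/9)
 = 35/9 / (5/9)
 = 7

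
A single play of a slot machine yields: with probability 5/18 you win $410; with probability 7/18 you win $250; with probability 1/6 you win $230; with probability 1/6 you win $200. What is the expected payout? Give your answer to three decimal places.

E[payout] = 410·5/18 + 250·7/18 + 230·1/6 + 200·1/6
 = 1025/9 + 875/9 + 115/3 + 100/3
 = 2545/9

282.778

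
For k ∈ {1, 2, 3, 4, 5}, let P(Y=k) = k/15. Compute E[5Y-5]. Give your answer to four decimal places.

E[5Y-5] = Σ (5y-5)·P(Y=y)
 = 0·1/15 + 5·2/15 + 10·1/5 + 15·4/15 + 20·1/3
 = 0 + 2/3 + 2 + 4 + 20/3
 = 40/3

13.3333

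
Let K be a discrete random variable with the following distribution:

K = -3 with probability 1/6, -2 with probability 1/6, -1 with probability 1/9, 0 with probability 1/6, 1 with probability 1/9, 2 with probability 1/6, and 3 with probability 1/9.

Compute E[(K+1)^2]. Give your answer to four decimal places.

E[(K+1)^2] = Σ (k+1)^2·P(K=k)
 = 4·1/6 + 1·1/6 + 0·1/9 + 1·1/6 + 4·1/9 + 9·1/6 + 16·1/9
 = 2/3 + 1/6 + 0 + 1/6 + 4/9 + 3/2 + 16/9
 = 85/18

4.7222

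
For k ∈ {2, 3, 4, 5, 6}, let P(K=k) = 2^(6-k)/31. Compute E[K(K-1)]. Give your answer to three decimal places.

6.387

E[K(K-1)] = Σ k(k-1)·P(K=k)
 = 2·16/31 + 6·8/31 + 12·4/31 + 20·2/31 + 30·1/31
 = 32/31 + 48/31 + 48/31 + 40/31 + 30/31
 = 198/31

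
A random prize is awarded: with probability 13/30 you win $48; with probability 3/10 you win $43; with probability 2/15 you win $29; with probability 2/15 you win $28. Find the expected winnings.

E[payout] = 48·13/30 + 43·3/10 + 29·2/15 + 28·2/15
 = 104/5 + 129/10 + 58/15 + 56/15
 = 413/10

41.3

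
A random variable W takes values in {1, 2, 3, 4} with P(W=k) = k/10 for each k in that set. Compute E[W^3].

35.4

E[W^3] = Σ w^3·P(W=w)
 = 1·1/10 + 8·1/5 + 27·3/10 + 64·2/5
 = 1/10 + 8/5 + 81/10 + 128/5
 = 177/5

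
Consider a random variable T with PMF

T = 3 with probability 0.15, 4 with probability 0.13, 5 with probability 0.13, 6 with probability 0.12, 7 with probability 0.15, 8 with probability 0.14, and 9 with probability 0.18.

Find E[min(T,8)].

E[min(T,8)] = Σ min(t,8)·P(T=t)
 = 3·0.15 + 4·0.13 + 5·0.13 + 6·0.12 + 7·0.15 + 8·0.14 + 8·0.18
 = 0.45 + 0.52 + 0.65 + 0.72 + 1.05 + 1.12 + 1.44
 = 5.95

5.95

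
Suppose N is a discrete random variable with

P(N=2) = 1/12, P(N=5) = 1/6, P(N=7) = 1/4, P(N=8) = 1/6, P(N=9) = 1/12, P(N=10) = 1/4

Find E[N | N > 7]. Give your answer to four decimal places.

P(N > 7) = 1/6 + 1/12 + 1/4 = 1/2.
E[N | N > 7] = [8·1/6 + 9·1/12 + 10·1/4] / (1/2)
 = 55/12 / (1/2)
 = 55/6

9.1667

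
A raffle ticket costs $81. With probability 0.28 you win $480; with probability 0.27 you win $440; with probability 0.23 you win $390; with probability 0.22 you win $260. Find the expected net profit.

319.1

E[payout] = 480·0.28 + 440·0.27 + 390·0.23 + 260·0.22
 = 134.4 + 118.8 + 89.7 + 57.2
 = 400.1
Net = 400.1 - 81 = 319.1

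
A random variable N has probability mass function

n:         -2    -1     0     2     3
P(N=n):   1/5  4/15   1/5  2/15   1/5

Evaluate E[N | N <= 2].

P(N <= 2) = 1/5 + 4/15 + 1/5 + 2/15 = 4/5.
E[N | N <= 2] = [(-2)·1/5 + (-1)·4/15 + 0·1/5 + 2·2/15] / (4/5)
 = -2/5 / (4/5)
 = -1/2

-0.5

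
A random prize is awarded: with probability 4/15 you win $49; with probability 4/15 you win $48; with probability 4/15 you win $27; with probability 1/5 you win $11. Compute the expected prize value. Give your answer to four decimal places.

35.2667

E[payout] = 49·4/15 + 48·4/15 + 27·4/15 + 11·1/5
 = 196/15 + 64/5 + 36/5 + 11/5
 = 529/15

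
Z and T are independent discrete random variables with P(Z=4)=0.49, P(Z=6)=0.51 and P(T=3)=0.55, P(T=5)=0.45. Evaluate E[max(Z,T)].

5.2405

E[max(Z,T)] = Σ_z Σ_t max(z,t) · P(Z=z)P(T=t)
 = 4·0.2695 + 5·0.2205 + 6·0.2805 + 6·0.2295
 = 1.078 + 1.1025 + 1.683 + 1.377
 = 5.2405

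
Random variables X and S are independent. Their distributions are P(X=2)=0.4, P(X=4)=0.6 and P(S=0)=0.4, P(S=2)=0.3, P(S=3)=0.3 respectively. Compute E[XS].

4.8

E[XS] = Σ_x Σ_s xs · P(X=x)P(S=s)
 = 0·0.16 + 4·0.12 + 6·0.12 + 0·0.24 + 8·0.18 + 12·0.18
 = 0 + 0.48 + 0.72 + 0 + 1.44 + 2.16
 = 4.8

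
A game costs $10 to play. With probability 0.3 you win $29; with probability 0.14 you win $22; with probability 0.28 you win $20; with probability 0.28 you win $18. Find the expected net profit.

E[payout] = 29·0.3 + 22·0.14 + 20·0.28 + 18·0.28
 = 8.7 + 3.08 + 5.6 + 5.04
 = 22.42
Net = 22.42 - 10 = 12.42

12.42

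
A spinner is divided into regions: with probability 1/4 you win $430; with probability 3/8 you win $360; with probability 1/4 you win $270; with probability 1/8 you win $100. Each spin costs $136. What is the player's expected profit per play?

186.5

E[payout] = 430·1/4 + 360·3/8 + 270·1/4 + 100·1/8
 = 215/2 + 135 + 135/2 + 25/2
 = 645/2
Net = 645/2 - 136 = 373/2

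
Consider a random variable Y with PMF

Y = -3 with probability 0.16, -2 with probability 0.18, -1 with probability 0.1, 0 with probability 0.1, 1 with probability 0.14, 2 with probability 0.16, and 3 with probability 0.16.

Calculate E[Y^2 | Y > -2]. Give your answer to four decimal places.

P(Y > -2) = 0.1 + 0.1 + 0.14 + 0.16 + 0.16 = 0.66.
E[Y^2 | Y > -2] = [1·0.1 + 0·0.1 + 1·0.14 + 4·0.16 + 9·0.16] / 0.66
 = 2.32 / 0.66
 = 116/33

3.5152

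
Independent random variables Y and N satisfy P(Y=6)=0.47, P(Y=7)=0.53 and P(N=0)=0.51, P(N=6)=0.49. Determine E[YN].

19.1982

E[YN] = Σ_y Σ_n yn · P(Y=y)P(N=n)
 = 0·0.2397 + 36·0.2303 + 0·0.2703 + 42·0.2597
 = 0 + 8.2908 + 0 + 10.9074
 = 19.1982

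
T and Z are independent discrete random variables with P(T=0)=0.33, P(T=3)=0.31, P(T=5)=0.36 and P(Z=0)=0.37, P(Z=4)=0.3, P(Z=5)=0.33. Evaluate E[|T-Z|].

E[|T-Z|] = Σ_t Σ_z |t-z| · P(T=t)P(Z=z)
 = 0·0.1221 + 4·0.099 + 5·0.1089 + 3·0.1147 + 1·0.093 + 2·0.1023 + 5·0.1332 + 1·0.108 + 0·0.1188
 = 0 + 0.396 + 0.5445 + 0.3441 + 0.093 + 0.2046 + 0.666 + 0.108 + 0
 = 2.3562

2.3562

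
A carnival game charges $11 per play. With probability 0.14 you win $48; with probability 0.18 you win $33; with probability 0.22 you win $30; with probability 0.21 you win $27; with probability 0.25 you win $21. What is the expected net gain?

E[payout] = 48·0.14 + 33·0.18 + 30·0.22 + 27·0.21 + 21·0.25
 = 6.72 + 5.94 + 6.6 + 5.67 + 5.25
 = 30.18
Net = 30.18 - 11 = 19.18

19.18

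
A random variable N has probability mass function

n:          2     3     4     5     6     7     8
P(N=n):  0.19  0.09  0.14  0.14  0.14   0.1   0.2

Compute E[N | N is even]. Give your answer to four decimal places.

5.0448

P(N is even) = 0.19 + 0.14 + 0.14 + 0.2 = 0.67.
E[N | N is even] = [2·0.19 + 4·0.14 + 6·0.14 + 8·0.2] / 0.67
 = 3.38 / 0.67
 = 338/67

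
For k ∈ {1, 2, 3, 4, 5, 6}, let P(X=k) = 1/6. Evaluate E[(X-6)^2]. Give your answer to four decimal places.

E[(X-6)^2] = Σ (x-6)^2·P(X=x)
 = 25·1/6 + 16·1/6 + 9·1/6 + 4·1/6 + 1·1/6 + 0·1/6
 = 25/6 + 8/3 + 3/2 + 2/3 + 1/6 + 0
 = 55/6

9.1667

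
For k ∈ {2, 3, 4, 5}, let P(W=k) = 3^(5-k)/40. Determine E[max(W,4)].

E[max(W,4)] = Σ max(w,4)·P(W=w)
 = 4·27/40 + 4·9/40 + 4·3/40 + 5·1/40
 = 27/10 + 9/10 + 3/10 + 1/8
 = 161/40

4.025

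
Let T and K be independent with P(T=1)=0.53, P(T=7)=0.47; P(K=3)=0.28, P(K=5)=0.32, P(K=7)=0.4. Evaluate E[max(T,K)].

E[max(T,K)] = Σ_t Σ_k max(t,k) · P(T=t)P(K=k)
 = 3·0.1484 + 5·0.1696 + 7·0.212 + 7·0.1316 + 7·0.1504 + 7·0.188
 = 0.4452 + 0.848 + 1.484 + 0.9212 + 1.0528 + 1.316
 = 6.0672

6.0672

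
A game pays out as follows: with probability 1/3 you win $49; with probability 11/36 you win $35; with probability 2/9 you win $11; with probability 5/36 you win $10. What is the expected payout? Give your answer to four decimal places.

30.8611

E[payout] = 49·1/3 + 35·11/36 + 11·2/9 + 10·5/36
 = 49/3 + 385/36 + 22/9 + 25/18
 = 1111/36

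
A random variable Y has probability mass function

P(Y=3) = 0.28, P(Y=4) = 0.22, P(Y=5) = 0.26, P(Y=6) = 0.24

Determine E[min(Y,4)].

E[min(Y,4)] = Σ min(y,4)·P(Y=y)
 = 3·0.28 + 4·0.22 + 4·0.26 + 4·0.24
 = 0.84 + 0.88 + 1.04 + 0.96
 = 3.72

3.72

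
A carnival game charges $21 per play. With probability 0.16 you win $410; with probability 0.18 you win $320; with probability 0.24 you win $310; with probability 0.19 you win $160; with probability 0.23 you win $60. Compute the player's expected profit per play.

E[payout] = 410·0.16 + 320·0.18 + 310·0.24 + 160·0.19 + 60·0.23
 = 65.6 + 57.6 + 74.4 + 30.4 + 13.8
 = 241.8
Net = 241.8 - 21 = 220.8

220.8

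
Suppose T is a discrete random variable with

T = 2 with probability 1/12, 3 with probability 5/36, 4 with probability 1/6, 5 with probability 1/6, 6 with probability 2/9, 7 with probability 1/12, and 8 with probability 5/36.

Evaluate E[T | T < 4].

P(T < 4) = 1/12 + 5/36 = 2/9.
E[T | T < 4] = [2·1/12 + 3·5/36] / (2/9)
 = 7/12 / (2/9)
 = 21/8

2.625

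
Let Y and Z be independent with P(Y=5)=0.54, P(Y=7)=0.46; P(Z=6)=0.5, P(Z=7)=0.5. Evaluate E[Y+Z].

E[Y+Z] = Σ_y Σ_z (y+z) · P(Y=y)P(Z=z)
 = 11·0.27 + 12·0.27 + 13·0.23 + 14·0.23
 = 2.97 + 3.24 + 2.99 + 3.22
 = 12.42

12.42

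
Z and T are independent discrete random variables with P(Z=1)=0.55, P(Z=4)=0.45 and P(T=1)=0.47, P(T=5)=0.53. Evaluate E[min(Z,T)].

E[min(Z,T)] = Σ_z Σ_t min(z,t) · P(Z=z)P(T=t)
 = 1·0.2585 + 1·0.2915 + 1·0.2115 + 4·0.2385
 = 0.2585 + 0.2915 + 0.2115 + 0.954
 = 1.7155

1.7155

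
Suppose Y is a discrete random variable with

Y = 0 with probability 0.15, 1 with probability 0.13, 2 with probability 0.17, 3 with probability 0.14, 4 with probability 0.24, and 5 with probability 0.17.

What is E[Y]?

2.7

E[Y] = Σ y·P(Y=y)
 = 0·0.15 + 1·0.13 + 2·0.17 + 3·0.14 + 4·0.24 + 5·0.17
 = 0 + 0.13 + 0.34 + 0.42 + 0.96 + 0.85
 = 2.7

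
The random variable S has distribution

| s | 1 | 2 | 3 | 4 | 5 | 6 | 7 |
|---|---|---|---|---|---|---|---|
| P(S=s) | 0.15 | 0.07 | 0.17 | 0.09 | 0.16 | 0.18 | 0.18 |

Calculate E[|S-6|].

2.06

E[|S-6|] = Σ |s-6|·P(S=s)
 = 5·0.15 + 4·0.07 + 3·0.17 + 2·0.09 + 1·0.16 + 0·0.18 + 1·0.18
 = 0.75 + 0.28 + 0.51 + 0.18 + 0.16 + 0 + 0.18
 = 2.06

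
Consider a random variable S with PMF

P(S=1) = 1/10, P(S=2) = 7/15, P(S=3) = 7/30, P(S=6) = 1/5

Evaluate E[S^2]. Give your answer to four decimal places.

11.2667

E[S^2] = Σ s^2·P(S=s)
 = 1·1/10 + 4·7/15 + 9·7/30 + 36·1/5
 = 1/10 + 28/15 + 21/10 + 36/5
 = 169/15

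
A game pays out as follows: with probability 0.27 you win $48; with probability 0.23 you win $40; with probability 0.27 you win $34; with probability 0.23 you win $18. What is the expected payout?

E[payout] = 48·0.27 + 40·0.23 + 34·0.27 + 18·0.23
 = 12.96 + 9.2 + 9.18 + 4.14
 = 35.48

35.48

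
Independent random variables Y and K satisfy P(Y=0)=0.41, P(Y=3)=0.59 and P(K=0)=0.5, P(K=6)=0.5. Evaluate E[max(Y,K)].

E[max(Y,K)] = Σ_y Σ_k max(y,k) · P(Y=y)P(K=k)
 = 0·0.205 + 6·0.205 + 3·0.295 + 6·0.295
 = 0 + 1.23 + 0.885 + 1.77
 = 3.885

3.885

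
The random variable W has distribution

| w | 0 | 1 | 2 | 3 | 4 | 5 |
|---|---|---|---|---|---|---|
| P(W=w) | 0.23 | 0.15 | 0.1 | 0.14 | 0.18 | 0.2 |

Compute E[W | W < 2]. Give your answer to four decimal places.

0.3947

P(W < 2) = 0.23 + 0.15 = 0.38.
E[W | W < 2] = [0·0.23 + 1·0.15] / 0.38
 = 0.15 / 0.38
 = 15/38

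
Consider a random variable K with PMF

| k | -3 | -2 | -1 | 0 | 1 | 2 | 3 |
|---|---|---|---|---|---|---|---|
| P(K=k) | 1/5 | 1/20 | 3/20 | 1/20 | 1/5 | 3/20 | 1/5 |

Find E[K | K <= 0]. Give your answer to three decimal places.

P(K <= 0) = 1/5 + 1/20 + 3/20 + 1/20 = 9/20.
E[K | K <= 0] = [(-3)·1/5 + (-2)·1/20 + (-1)·3/20 + 0·1/20] / (9/20)
 = -17/20 / (9/20)
 = -17/9

-1.889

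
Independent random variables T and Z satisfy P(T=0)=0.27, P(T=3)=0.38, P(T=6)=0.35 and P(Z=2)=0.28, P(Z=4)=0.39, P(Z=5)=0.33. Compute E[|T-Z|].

2.3038

E[|T-Z|] = Σ_t Σ_z |t-z| · P(T=t)P(Z=z)
 = 2·0.0756 + 4·0.1053 + 5·0.0891 + 1·0.1064 + 1·0.1482 + 2·0.1254 + 4·0.098 + 2·0.1365 + 1·0.1155
 = 0.1512 + 0.4212 + 0.4455 + 0.1064 + 0.1482 + 0.2508 + 0.392 + 0.273 + 0.1155
 = 2.3038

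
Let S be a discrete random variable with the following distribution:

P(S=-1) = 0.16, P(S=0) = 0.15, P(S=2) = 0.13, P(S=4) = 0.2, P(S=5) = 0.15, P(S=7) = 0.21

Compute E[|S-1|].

3.06

E[|S-1|] = Σ |s-1|·P(S=s)
 = 2·0.16 + 1·0.15 + 1·0.13 + 3·0.2 + 4·0.15 + 6·0.21
 = 0.32 + 0.15 + 0.13 + 0.6 + 0.6 + 1.26
 = 3.06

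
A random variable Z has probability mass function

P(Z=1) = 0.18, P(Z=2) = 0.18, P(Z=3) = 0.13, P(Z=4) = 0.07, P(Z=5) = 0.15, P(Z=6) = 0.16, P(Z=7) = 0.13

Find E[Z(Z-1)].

E[Z(Z-1)] = Σ z(z-1)·P(Z=z)
 = 0·0.18 + 2·0.18 + 6·0.13 + 12·0.07 + 20·0.15 + 30·0.16 + 42·0.13
 = 0 + 0.36 + 0.78 + 0.84 + 3 + 4.8 + 5.46
 = 15.24

15.24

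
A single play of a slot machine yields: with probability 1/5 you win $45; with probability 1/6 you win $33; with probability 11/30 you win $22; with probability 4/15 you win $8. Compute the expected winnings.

24.7

E[payout] = 45·1/5 + 33·1/6 + 22·11/30 + 8·4/15
 = 9 + 11/2 + 121/15 + 32/15
 = 247/10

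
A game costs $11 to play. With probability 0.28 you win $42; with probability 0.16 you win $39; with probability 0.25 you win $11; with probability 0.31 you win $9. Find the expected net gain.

12.54

E[payout] = 42·0.28 + 39·0.16 + 11·0.25 + 9·0.31
 = 11.76 + 6.24 + 2.75 + 2.79
 = 23.54
Net = 23.54 - 11 = 12.54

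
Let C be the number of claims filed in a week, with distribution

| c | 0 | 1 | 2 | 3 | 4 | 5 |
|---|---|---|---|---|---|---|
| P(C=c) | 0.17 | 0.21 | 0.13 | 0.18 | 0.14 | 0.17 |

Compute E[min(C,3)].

E[min(C,3)] = Σ min(c,3)·P(C=c)
 = 0·0.17 + 1·0.21 + 2·0.13 + 3·0.18 + 3·0.14 + 3·0.17
 = 0 + 0.21 + 0.26 + 0.54 + 0.42 + 0.51
 = 1.94

1.94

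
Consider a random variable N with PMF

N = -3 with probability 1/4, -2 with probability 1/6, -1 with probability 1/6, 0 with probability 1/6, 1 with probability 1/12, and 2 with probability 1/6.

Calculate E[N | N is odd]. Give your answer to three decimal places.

-1.667

P(N is odd) = 1/4 + 1/6 + 1/12 = 1/2.
E[N | N is odd] = [(-3)·1/4 + (-1)·1/6 + 1·1/12] / (1/2)
 = -5/6 / (1/2)
 = -5/3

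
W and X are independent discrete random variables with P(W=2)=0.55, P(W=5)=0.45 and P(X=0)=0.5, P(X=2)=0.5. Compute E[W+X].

E[W+X] = Σ_w Σ_x (w+x) · P(W=w)P(X=x)
 = 2·0.275 + 4·0.275 + 5·0.225 + 7·0.225
 = 0.55 + 1.1 + 1.125 + 1.575
 = 4.35

4.35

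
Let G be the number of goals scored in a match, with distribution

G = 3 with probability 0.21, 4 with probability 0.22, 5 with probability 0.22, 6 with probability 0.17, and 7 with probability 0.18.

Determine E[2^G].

E[2^G] = Σ 2^g·P(G=g)
 = 8·0.21 + 16·0.22 + 32·0.22 + 64·0.17 + 128·0.18
 = 1.68 + 3.52 + 7.04 + 10.88 + 23.04
 = 46.16

46.16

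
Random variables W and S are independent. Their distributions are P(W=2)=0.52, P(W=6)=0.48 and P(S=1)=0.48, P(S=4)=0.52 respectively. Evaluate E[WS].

E[WS] = Σ_w Σ_s ws · P(W=w)P(S=s)
 = 2·0.2496 + 8·0.2704 + 6·0.2304 + 24·0.2496
 = 0.4992 + 2.1632 + 1.3824 + 5.9904
 = 10.0352

10.0352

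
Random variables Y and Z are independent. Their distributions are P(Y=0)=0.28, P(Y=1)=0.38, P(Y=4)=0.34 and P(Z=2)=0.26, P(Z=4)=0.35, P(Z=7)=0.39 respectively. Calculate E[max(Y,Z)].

E[max(Y,Z)] = Σ_y Σ_z max(y,z) · P(Y=y)P(Z=z)
 = 2·0.0728 + 4·0.098 + 7·0.1092 + 2·0.0988 + 4·0.133 + 7·0.1482 + 4·0.0884 + 4·0.119 + 7·0.1326
 = 0.1456 + 0.392 + 0.7644 + 0.1976 + 0.532 + 1.0374 + 0.3536 + 0.476 + 0.9282
 = 4.8268

4.8268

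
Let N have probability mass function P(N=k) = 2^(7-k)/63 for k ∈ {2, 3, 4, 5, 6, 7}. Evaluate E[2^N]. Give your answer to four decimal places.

E[2^N] = Σ 2^n·P(N=n)
 = 4·32/63 + 8·16/63 + 16·8/63 + 32·4/63 + 64·2/63 + 128·1/63
 = 128/63 + 128/63 + 128/63 + 128/63 + 128/63 + 128/63
 = 256/21

12.1905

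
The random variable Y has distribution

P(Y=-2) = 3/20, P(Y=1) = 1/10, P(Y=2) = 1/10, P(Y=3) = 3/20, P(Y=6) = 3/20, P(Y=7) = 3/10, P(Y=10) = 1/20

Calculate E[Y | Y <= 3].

P(Y <= 3) = 3/20 + 1/10 + 1/10 + 3/20 = 1/2.
E[Y | Y <= 3] = [(-2)·3/20 + 1·1/10 + 2·1/10 + 3·3/20] / (1/2)
 = 9/20 / (1/2)
 = 9/10

0.9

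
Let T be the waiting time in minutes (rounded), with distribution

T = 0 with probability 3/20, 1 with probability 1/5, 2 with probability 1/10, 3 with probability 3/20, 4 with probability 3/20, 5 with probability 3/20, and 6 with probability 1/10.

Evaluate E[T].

2.8

E[T] = Σ t·P(T=t)
 = 0·3/20 + 1·1/5 + 2·1/10 + 3·3/20 + 4·3/20 + 5·3/20 + 6·1/10
 = 0 + 1/5 + 1/5 + 9/20 + 3/5 + 3/4 + 3/5
 = 14/5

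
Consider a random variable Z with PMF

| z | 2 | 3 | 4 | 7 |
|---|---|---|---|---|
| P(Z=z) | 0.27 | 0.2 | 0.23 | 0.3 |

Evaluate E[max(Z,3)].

4.43

E[max(Z,3)] = Σ max(z,3)·P(Z=z)
 = 3·0.27 + 3·0.2 + 4·0.23 + 7·0.3
 = 0.81 + 0.6 + 0.92 + 2.1
 = 4.43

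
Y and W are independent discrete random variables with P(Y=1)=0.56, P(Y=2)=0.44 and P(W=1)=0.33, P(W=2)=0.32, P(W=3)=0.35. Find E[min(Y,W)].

E[min(Y,W)] = Σ_y Σ_w min(y,w) · P(Y=y)P(W=w)
 = 1·0.1848 + 1·0.1792 + 1·0.196 + 1·0.1452 + 2·0.1408 + 2·0.154
 = 0.1848 + 0.1792 + 0.196 + 0.1452 + 0.2816 + 0.308
 = 1.2948

1.2948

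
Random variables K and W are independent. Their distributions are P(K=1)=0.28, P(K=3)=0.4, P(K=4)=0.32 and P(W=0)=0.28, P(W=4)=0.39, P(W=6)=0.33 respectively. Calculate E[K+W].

6.3

E[K+W] = Σ_k Σ_w (k+w) · P(K=k)P(W=w)
 = 1·0.0784 + 5·0.1092 + 7·0.0924 + 3·0.112 + 7·0.156 + 9·0.132 + 4·0.0896 + 8·0.1248 + 10·0.1056
 = 0.0784 + 0.546 + 0.6468 + 0.336 + 1.092 + 1.188 + 0.3584 + 0.9984 + 1.056
 = 6.3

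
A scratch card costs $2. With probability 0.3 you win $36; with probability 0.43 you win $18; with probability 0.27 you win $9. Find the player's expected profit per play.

E[payout] = 36·0.3 + 18·0.43 + 9·0.27
 = 10.8 + 7.74 + 2.43
 = 20.97
Net = 20.97 - 2 = 18.97

18.97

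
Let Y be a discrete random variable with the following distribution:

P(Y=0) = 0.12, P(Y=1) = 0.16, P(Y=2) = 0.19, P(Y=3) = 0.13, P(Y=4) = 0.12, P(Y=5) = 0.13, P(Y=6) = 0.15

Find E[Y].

2.96

E[Y] = Σ y·P(Y=y)
 = 0·0.12 + 1·0.16 + 2·0.19 + 3·0.13 + 4·0.12 + 5·0.13 + 6·0.15
 = 0 + 0.16 + 0.38 + 0.39 + 0.48 + 0.65 + 0.9
 = 2.96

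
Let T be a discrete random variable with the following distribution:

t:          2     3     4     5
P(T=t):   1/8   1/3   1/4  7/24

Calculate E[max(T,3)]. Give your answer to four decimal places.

3.8333

E[max(T,3)] = Σ max(t,3)·P(T=t)
 = 3·1/8 + 3·1/3 + 4·1/4 + 5·7/24
 = 3/8 + 1 + 1 + 35/24
 = 23/6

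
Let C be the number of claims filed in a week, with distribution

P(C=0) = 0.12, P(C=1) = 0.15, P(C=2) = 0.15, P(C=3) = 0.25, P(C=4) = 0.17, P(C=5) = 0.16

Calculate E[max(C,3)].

3.49

E[max(C,3)] = Σ max(c,3)·P(C=c)
 = 3·0.12 + 3·0.15 + 3·0.15 + 3·0.25 + 4·0.17 + 5·0.16
 = 0.36 + 0.45 + 0.45 + 0.75 + 0.68 + 0.8
 = 3.49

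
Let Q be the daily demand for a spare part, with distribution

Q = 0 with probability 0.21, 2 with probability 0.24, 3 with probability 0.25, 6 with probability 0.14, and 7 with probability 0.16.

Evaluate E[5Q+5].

E[5Q+5] = Σ (5q+5)·P(Q=q)
 = 5·0.21 + 15·0.24 + 20·0.25 + 35·0.14 + 40·0.16
 = 1.05 + 3.6 + 5 + 4.9 + 6.4
 = 20.95

20.95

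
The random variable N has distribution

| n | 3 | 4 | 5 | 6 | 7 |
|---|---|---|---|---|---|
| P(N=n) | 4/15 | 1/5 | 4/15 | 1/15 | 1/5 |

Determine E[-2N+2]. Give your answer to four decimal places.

E[-2N+2] = Σ (-2n+2)·P(N=n)
 = (-4)·4/15 + (-6)·1/5 + (-8)·4/15 + (-10)·1/15 + (-12)·1/5
 = (-16/15) + (-6/5) + (-32/15) + (-2/3) + (-12/5)
 = -112/15

-7.4667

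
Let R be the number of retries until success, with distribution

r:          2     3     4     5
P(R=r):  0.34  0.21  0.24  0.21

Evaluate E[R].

E[R] = Σ r·P(R=r)
 = 2·0.34 + 3·0.21 + 4·0.24 + 5·0.21
 = 0.68 + 0.63 + 0.96 + 1.05
 = 3.32

3.32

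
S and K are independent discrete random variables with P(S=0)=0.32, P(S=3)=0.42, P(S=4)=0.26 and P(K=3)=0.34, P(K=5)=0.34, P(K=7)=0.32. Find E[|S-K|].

E[|S-K|] = Σ_s Σ_k |s-k| · P(S=s)P(K=k)
 = 3·0.1088 + 5·0.1088 + 7·0.1024 + 0·0.1428 + 2·0.1428 + 4·0.1344 + 1·0.0884 + 1·0.0884 + 3·0.0832
 = 0.3264 + 0.544 + 0.7168 + 0 + 0.2856 + 0.5376 + 0.0884 + 0.0884 + 0.2496
 = 2.8368

2.8368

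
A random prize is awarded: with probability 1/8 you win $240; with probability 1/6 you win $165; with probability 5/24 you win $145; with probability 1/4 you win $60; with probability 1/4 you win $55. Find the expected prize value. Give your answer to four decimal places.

116.4583

E[payout] = 240·1/8 + 165·1/6 + 145·5/24 + 60·1/4 + 55·1/4
 = 30 + 55/2 + 725/24 + 15 + 55/4
 = 2795/24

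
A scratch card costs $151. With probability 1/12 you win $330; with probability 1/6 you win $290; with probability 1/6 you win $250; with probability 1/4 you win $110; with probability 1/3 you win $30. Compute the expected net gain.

E[payout] = 330·1/12 + 290·1/6 + 250·1/6 + 110·1/4 + 30·1/3
 = 55/2 + 145/3 + 125/3 + 55/2 + 10
 = 155
Net = 155 - 151 = 4

4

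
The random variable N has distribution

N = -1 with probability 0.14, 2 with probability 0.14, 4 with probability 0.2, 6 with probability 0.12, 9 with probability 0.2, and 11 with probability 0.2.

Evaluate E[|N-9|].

4.14

E[|N-9|] = Σ |n-9|·P(N=n)
 = 10·0.14 + 7·0.14 + 5·0.2 + 3·0.12 + 0·0.2 + 2·0.2
 = 1.4 + 0.98 + 1 + 0.36 + 0 + 0.4
 = 4.14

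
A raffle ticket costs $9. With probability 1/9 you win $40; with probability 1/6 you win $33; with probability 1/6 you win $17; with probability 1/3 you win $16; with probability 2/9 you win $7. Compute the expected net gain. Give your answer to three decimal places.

10.667

E[payout] = 40·1/9 + 33·1/6 + 17·1/6 + 16·1/3 + 7·2/9
 = 40/9 + 11/2 + 17/6 + 16/3 + 14/9
 = 59/3
Net = 59/3 - 9 = 32/3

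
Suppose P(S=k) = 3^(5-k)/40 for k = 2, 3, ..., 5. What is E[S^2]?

6.55

E[S^2] = Σ s^2·P(S=s)
 = 4·27/40 + 9·9/40 + 16·3/40 + 25·1/40
 = 27/10 + 81/40 + 6/5 + 5/8
 = 131/20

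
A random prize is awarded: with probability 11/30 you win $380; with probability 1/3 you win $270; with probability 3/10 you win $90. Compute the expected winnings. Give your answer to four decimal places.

E[payout] = 380·11/30 + 270·1/3 + 90·3/10
 = 418/3 + 90 + 27
 = 769/3

256.3333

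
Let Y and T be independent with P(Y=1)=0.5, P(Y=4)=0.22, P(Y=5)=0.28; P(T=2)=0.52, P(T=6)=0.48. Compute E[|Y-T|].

E[|Y-T|] = Σ_y Σ_t |y-t| · P(Y=y)P(T=t)
 = 1·0.26 + 5·0.24 + 2·0.1144 + 2·0.1056 + 3·0.1456 + 1·0.1344
 = 0.26 + 1.2 + 0.2288 + 0.2112 + 0.4368 + 0.1344
 = 2.4712

2.4712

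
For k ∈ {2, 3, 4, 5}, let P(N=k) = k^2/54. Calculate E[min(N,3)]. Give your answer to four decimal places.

2.9259

E[min(N,3)] = Σ min(n,3)·P(N=n)
 = 2·2/27 + 3·1/6 + 3·8/27 + 3·25/54
 = 4/27 + 1/2 + 8/9 + 25/18
 = 79/27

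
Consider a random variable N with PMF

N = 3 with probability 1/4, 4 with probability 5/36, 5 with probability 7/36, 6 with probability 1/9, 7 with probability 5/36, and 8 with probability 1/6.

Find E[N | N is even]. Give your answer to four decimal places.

P(N is even) = 5/36 + 1/9 + 1/6 = 5/12.
E[N | N is even] = [4·5/36 + 6·1/9 + 8·1/6] / (5/12)
 = 23/9 / (5/12)
 = 92/15

6.1333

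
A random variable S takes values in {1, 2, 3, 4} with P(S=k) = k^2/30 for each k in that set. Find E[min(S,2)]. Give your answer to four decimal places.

1.9667

E[min(S,2)] = Σ min(s,2)·P(S=s)
 = 1·1/30 + 2·2/15 + 2·3/10 + 2·8/15
 = 1/30 + 4/15 + 3/5 + 16/15
 = 59/30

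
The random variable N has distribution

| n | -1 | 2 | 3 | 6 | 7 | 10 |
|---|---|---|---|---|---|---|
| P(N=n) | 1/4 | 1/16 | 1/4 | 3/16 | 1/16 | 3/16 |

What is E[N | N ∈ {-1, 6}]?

2

P(N ∈ {-1, 6}) = 1/4 + 3/16 = 7/16.
E[N | N ∈ {-1, 6}] = [(-1)·1/4 + 6·3/16] / (7/16)
 = 7/8 / (7/16)
 = 2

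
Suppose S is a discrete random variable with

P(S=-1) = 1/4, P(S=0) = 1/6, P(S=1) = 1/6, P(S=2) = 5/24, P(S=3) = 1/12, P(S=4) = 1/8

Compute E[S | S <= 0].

P(S <= 0) = 1/4 + 1/6 = 5/12.
E[S | S <= 0] = [(-1)·1/4 + 0·1/6] / (5/12)
 = -1/4 / (5/12)
 = -3/5

-0.6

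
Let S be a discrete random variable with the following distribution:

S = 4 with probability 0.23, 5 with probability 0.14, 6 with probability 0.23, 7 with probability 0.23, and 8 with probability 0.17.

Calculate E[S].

5.97

E[S] = Σ s·P(S=s)
 = 4·0.23 + 5·0.14 + 6·0.23 + 7·0.23 + 8·0.17
 = 0.92 + 0.7 + 1.38 + 1.61 + 1.36
 = 5.97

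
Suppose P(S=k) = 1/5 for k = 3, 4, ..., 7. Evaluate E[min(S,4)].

E[min(S,4)] = Σ min(s,4)·P(S=s)
 = 3·1/5 + 4·1/5 + 4·1/5 + 4·1/5 + 4·1/5
 = 3/5 + 4/5 + 4/5 + 4/5 + 4/5
 = 19/5

3.8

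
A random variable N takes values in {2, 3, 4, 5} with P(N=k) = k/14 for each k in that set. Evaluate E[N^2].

16

E[N^2] = Σ n^2·P(N=n)
 = 4·1/7 + 9·3/14 + 16·2/7 + 25·5/14
 = 4/7 + 27/14 + 32/7 + 125/14
 = 16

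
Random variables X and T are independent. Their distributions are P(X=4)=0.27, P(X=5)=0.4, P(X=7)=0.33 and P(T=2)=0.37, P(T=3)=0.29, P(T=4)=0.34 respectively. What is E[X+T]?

E[X+T] = Σ_x Σ_t (x+t) · P(X=x)P(T=t)
 = 6·0.0999 + 7·0.0783 + 8·0.0918 + 7·0.148 + 8·0.116 + 9·0.136 + 9·0.1221 + 10·0.0957 + 11·0.1122
 = 0.5994 + 0.5481 + 0.7344 + 1.036 + 0.928 + 1.224 + 1.0989 + 0.957 + 1.2342
 = 8.36

8.36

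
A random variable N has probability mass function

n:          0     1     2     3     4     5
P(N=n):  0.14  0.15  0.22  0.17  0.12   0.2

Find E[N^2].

E[N^2] = Σ n^2·P(N=n)
 = 0·0.14 + 1·0.15 + 4·0.22 + 9·0.17 + 16·0.12 + 25·0.2
 = 0 + 0.15 + 0.88 + 1.53 + 1.92 + 5
 = 9.48

9.48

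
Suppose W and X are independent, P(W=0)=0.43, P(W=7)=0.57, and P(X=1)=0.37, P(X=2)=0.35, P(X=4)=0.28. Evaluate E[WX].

8.7381

E[WX] = Σ_w Σ_x wx · P(W=w)P(X=x)
 = 0·0.1591 + 0·0.1505 + 0·0.1204 + 7·0.2109 + 14·0.1995 + 28·0.1596
 = 0 + 0 + 0 + 1.4763 + 2.793 + 4.4688
 = 8.7381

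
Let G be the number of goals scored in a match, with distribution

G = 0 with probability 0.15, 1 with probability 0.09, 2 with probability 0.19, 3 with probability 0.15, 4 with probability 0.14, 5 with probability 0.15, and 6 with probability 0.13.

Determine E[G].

E[G] = Σ g·P(G=g)
 = 0·0.15 + 1·0.09 + 2·0.19 + 3·0.15 + 4·0.14 + 5·0.15 + 6·0.13
 = 0 + 0.09 + 0.38 + 0.45 + 0.56 + 0.75 + 0.78
 = 3.01

3.01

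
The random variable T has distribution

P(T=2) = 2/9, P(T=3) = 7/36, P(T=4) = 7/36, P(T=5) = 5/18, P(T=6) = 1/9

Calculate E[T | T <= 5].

P(T <= 5) = 2/9 + 7/36 + 7/36 + 5/18 = 8/9.
E[T | T <= 5] = [2·2/9 + 3·7/36 + 4·7/36 + 5·5/18] / (8/9)
 = 115/36 / (8/9)
 = 115/32

3.59375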